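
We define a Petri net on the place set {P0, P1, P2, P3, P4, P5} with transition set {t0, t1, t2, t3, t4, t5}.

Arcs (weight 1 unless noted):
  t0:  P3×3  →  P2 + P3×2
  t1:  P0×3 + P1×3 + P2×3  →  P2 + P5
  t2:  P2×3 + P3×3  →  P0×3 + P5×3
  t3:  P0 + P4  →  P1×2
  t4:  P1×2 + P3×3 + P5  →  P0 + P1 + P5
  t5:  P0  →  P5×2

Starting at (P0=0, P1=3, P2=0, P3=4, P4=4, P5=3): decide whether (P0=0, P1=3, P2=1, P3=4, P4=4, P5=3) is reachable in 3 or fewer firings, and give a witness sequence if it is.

depth 0: 1 marking
depth 1: 3 markings reached so far
depth 2: 7 markings reached so far
depth 3: 9 markings reached so far
target is not among the 9 markings reachable within 3 steps

NO — not reachable within 3 firings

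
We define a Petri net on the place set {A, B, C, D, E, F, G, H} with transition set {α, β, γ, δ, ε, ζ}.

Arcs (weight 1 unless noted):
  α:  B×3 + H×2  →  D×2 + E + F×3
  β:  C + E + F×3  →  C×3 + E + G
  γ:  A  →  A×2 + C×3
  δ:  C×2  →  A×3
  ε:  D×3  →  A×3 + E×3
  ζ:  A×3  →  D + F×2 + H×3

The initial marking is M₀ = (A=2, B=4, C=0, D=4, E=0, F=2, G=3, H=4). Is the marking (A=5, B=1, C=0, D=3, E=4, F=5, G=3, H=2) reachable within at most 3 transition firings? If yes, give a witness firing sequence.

step 1: fire α:  (A=2, B=4, C=0, D=4, E=0, F=2, G=3, H=4) → (A=2, B=1, C=0, D=6, E=1, F=5, G=3, H=2)
step 2: fire ε:  (A=2, B=1, C=0, D=6, E=1, F=5, G=3, H=2) → (A=5, B=1, C=0, D=3, E=4, F=5, G=3, H=2)

YES — reachable via ⟨α, ε⟩ (2 firings)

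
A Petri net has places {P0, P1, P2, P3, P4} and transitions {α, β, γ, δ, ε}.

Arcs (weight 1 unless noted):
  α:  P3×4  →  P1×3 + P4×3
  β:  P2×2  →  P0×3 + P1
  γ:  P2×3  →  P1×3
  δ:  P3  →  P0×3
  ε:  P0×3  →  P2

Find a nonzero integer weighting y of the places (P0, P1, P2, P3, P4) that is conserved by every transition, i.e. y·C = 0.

y = (P0:1, P1:3, P2:3, P3:3, P4:1)

Incidence matrix C (rows=places, cols=transitions):
        α    β    γ    δ    ε
   P0   0    3    0    3   -3
   P1   3    1    3    0    0
   P2   0   -2   -3    0    1
   P3  -4    0    0   -1    0
   P4   3    0    0    0    0

Candidate y = [1, 3, 3, 3, 1]; check y·C column-wise:
  col α: 1·0 + 3·3 + 3·0 + 3·-4 + 1·3 = 0
  col β: 1·3 + 3·1 + 3·-2 + 3·0 + 1·0 = 0
  col γ: 1·0 + 3·3 + 3·-3 + 3·0 + 1·0 = 0
  col δ: 1·3 + 3·0 + 3·0 + 3·-1 + 1·0 = 0
  col ε: 1·-3 + 3·0 + 3·1 + 3·0 + 1·0 = 0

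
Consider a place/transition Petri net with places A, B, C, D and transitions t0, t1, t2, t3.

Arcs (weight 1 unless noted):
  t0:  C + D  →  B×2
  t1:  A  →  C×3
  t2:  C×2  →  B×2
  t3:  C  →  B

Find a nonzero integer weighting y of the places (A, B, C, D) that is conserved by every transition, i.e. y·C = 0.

y = (A:3, B:1, C:1, D:1)

Incidence matrix C (rows=places, cols=transitions):
       t0   t1   t2   t3
    A   0   -1    0    0
    B   2    0    2    1
    C  -1    3   -2   -1
    D  -1    0    0    0

Candidate y = [3, 1, 1, 1]; check y·C column-wise:
  col t0: 3·0 + 1·2 + 1·-1 + 1·-1 = 0
  col t1: 3·-1 + 1·0 + 1·3 + 1·0 = 0
  col t2: 3·0 + 1·2 + 1·-2 + 1·0 = 0
  col t3: 3·0 + 1·1 + 1·-1 + 1·0 = 0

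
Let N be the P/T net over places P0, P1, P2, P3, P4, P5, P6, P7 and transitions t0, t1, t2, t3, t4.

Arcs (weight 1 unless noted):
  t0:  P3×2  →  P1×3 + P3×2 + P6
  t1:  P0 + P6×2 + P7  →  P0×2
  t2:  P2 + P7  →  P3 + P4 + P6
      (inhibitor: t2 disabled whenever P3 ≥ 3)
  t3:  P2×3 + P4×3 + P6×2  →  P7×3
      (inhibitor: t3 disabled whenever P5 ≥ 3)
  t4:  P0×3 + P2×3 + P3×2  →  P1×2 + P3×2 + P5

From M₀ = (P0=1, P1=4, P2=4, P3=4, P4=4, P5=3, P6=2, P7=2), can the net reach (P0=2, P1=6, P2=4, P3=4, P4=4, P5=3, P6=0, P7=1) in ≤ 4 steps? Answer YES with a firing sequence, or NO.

NO — not reachable within 4 firings

depth 0: 1 marking
depth 1: 3 markings reached so far
depth 2: 5 markings reached so far
depth 3: 7 markings reached so far
depth 4: 10 markings reached so far
target is not among the 10 markings reachable within 4 steps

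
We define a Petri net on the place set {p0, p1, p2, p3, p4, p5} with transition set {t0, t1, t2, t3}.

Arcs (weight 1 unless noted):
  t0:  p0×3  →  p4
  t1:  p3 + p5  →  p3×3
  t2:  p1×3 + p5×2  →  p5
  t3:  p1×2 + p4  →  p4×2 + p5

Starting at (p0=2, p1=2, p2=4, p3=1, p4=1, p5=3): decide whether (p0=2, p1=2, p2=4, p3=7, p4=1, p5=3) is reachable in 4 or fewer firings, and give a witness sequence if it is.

NO — not reachable within 4 firings

depth 0: 1 marking
depth 1: 3 markings reached so far
depth 2: 5 markings reached so far
depth 3: 7 markings reached so far
depth 4: 8 markings reached so far
target is not among the 8 markings reachable within 4 steps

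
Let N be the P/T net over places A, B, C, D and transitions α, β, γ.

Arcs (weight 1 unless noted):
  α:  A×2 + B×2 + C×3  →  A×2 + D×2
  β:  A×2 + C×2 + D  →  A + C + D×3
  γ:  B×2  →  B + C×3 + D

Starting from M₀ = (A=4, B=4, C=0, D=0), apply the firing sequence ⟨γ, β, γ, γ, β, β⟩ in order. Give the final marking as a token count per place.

step 1: fire γ:  (A=4, B=4, C=0, D=0) → (A=4, B=3, C=3, D=1)
step 2: fire β:  (A=4, B=3, C=3, D=1) → (A=3, B=3, C=2, D=3)
step 3: fire γ:  (A=3, B=3, C=2, D=3) → (A=3, B=2, C=5, D=4)
step 4: fire γ:  (A=3, B=2, C=5, D=4) → (A=3, B=1, C=8, D=5)
step 5: fire β:  (A=3, B=1, C=8, D=5) → (A=2, B=1, C=7, D=7)
step 6: fire β:  (A=2, B=1, C=7, D=7) → (A=1, B=1, C=6, D=9)

(A=1, B=1, C=6, D=9)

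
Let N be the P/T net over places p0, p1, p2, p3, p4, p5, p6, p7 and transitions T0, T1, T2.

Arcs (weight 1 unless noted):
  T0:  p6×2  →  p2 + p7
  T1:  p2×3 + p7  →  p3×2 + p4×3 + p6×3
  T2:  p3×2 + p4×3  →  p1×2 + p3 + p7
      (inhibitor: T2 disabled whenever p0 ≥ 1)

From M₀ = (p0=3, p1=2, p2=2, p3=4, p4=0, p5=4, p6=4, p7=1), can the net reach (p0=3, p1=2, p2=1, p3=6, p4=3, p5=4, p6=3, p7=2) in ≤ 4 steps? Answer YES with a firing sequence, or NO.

YES — reachable via ⟨T0, T0, T1⟩ (3 firings)

step 1: fire T0:  (p0=3, p1=2, p2=2, p3=4, p4=0, p5=4, p6=4, p7=1) → (p0=3, p1=2, p2=3, p3=4, p4=0, p5=4, p6=2, p7=2)
step 2: fire T0:  (p0=3, p1=2, p2=3, p3=4, p4=0, p5=4, p6=2, p7=2) → (p0=3, p1=2, p2=4, p3=4, p4=0, p5=4, p6=0, p7=3)
step 3: fire T1:  (p0=3, p1=2, p2=4, p3=4, p4=0, p5=4, p6=0, p7=3) → (p0=3, p1=2, p2=1, p3=6, p4=3, p5=4, p6=3, p7=2)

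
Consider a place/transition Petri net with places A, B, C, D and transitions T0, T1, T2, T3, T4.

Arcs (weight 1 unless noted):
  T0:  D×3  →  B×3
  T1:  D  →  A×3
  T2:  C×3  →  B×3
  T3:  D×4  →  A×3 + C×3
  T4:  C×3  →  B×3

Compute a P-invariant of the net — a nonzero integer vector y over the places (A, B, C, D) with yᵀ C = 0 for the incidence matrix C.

y = (A:1, B:3, C:3, D:3)

Incidence matrix C (rows=places, cols=transitions):
       T0   T1   T2   T3   T4
    A   0    3    0    3    0
    B   3    0    3    0    3
    C   0    0   -3    3   -3
    D  -3   -1    0   -4    0

Candidate y = [1, 3, 3, 3]; check y·C column-wise:
  col T0: 1·0 + 3·3 + 3·0 + 3·-3 = 0
  col T1: 1·3 + 3·0 + 3·0 + 3·-1 = 0
  col T2: 1·0 + 3·3 + 3·-3 + 3·0 = 0
  col T3: 1·3 + 3·0 + 3·3 + 3·-4 = 0
  col T4: 1·0 + 3·3 + 3·-3 + 3·0 = 0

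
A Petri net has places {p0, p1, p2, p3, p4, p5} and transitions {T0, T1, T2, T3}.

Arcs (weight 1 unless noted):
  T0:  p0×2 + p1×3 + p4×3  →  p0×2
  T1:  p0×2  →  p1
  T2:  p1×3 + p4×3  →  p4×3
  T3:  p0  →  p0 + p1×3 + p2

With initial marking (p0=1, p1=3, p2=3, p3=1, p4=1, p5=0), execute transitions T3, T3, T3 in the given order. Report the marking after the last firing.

(p0=1, p1=12, p2=6, p3=1, p4=1, p5=0)

step 1: fire T3:  (p0=1, p1=3, p2=3, p3=1, p4=1, p5=0) → (p0=1, p1=6, p2=4, p3=1, p4=1, p5=0)
step 2: fire T3:  (p0=1, p1=6, p2=4, p3=1, p4=1, p5=0) → (p0=1, p1=9, p2=5, p3=1, p4=1, p5=0)
step 3: fire T3:  (p0=1, p1=9, p2=5, p3=1, p4=1, p5=0) → (p0=1, p1=12, p2=6, p3=1, p4=1, p5=0)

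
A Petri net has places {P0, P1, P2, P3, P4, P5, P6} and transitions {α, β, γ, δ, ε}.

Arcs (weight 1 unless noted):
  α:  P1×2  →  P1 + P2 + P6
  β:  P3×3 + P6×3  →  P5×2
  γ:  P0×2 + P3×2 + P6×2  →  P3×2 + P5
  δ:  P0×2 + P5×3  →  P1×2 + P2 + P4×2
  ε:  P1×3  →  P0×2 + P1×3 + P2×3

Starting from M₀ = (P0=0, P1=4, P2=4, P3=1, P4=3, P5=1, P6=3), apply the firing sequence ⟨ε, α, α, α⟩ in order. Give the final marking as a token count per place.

step 1: fire ε:  (P0=0, P1=4, P2=4, P3=1, P4=3, P5=1, P6=3) → (P0=2, P1=4, P2=7, P3=1, P4=3, P5=1, P6=3)
step 2: fire α:  (P0=2, P1=4, P2=7, P3=1, P4=3, P5=1, P6=3) → (P0=2, P1=3, P2=8, P3=1, P4=3, P5=1, P6=4)
step 3: fire α:  (P0=2, P1=3, P2=8, P3=1, P4=3, P5=1, P6=4) → (P0=2, P1=2, P2=9, P3=1, P4=3, P5=1, P6=5)
step 4: fire α:  (P0=2, P1=2, P2=9, P3=1, P4=3, P5=1, P6=5) → (P0=2, P1=1, P2=10, P3=1, P4=3, P5=1, P6=6)

(P0=2, P1=1, P2=10, P3=1, P4=3, P5=1, P6=6)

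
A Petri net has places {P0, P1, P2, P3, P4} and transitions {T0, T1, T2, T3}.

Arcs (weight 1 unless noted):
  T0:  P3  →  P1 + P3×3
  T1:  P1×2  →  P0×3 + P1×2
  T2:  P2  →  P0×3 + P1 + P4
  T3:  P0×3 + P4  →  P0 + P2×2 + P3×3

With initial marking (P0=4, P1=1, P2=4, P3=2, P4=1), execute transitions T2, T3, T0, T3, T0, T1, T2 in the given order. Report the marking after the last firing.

(P0=9, P1=5, P2=6, P3=12, P4=1)

step 1: fire T2:  (P0=4, P1=1, P2=4, P3=2, P4=1) → (P0=7, P1=2, P2=3, P3=2, P4=2)
step 2: fire T3:  (P0=7, P1=2, P2=3, P3=2, P4=2) → (P0=5, P1=2, P2=5, P3=5, P4=1)
step 3: fire T0:  (P0=5, P1=2, P2=5, P3=5, P4=1) → (P0=5, P1=3, P2=5, P3=7, P4=1)
step 4: fire T3:  (P0=5, P1=3, P2=5, P3=7, P4=1) → (P0=3, P1=3, P2=7, P3=10, P4=0)
step 5: fire T0:  (P0=3, P1=3, P2=7, P3=10, P4=0) → (P0=3, P1=4, P2=7, P3=12, P4=0)
step 6: fire T1:  (P0=3, P1=4, P2=7, P3=12, P4=0) → (P0=6, P1=4, P2=7, P3=12, P4=0)
step 7: fire T2:  (P0=6, P1=4, P2=7, P3=12, P4=0) → (P0=9, P1=5, P2=6, P3=12, P4=1)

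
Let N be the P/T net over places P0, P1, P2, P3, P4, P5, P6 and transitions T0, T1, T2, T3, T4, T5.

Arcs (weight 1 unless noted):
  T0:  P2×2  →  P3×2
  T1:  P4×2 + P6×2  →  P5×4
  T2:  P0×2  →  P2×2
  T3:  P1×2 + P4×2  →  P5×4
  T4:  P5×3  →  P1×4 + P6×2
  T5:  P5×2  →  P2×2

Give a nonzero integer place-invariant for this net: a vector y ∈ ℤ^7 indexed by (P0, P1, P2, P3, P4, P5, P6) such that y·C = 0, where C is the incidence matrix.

y = (P0:2, P1:1, P2:2, P3:2, P4:3, P5:2, P6:1)

Incidence matrix C (rows=places, cols=transitions):
       T0   T1   T2   T3   T4   T5
   P0   0    0   -2    0    0    0
   P1   0    0    0   -2    4    0
   P2  -2    0    2    0    0    2
   P3   2    0    0    0    0    0
   P4   0   -2    0   -2    0    0
   P5   0    4    0    4   -3   -2
   P6   0   -2    0    0    2    0

Candidate y = [2, 1, 2, 2, 3, 2, 1]; check y·C column-wise:
  col T0: 2·0 + 1·0 + 2·-2 + 2·2 + 3·0 + 2·0 + 1·0 = 0
  col T1: 2·0 + 1·0 + 2·0 + 2·0 + 3·-2 + 2·4 + 1·-2 = 0
  col T2: 2·-2 + 1·0 + 2·2 + 2·0 + 3·0 + 2·0 + 1·0 = 0
  col T3: 2·0 + 1·-2 + 2·0 + 2·0 + 3·-2 + 2·4 + 1·0 = 0
  col T4: 2·0 + 1·4 + 2·0 + 2·0 + 3·0 + 2·-3 + 1·2 = 0
  col T5: 2·0 + 1·0 + 2·2 + 2·0 + 3·0 + 2·-2 + 1·0 = 0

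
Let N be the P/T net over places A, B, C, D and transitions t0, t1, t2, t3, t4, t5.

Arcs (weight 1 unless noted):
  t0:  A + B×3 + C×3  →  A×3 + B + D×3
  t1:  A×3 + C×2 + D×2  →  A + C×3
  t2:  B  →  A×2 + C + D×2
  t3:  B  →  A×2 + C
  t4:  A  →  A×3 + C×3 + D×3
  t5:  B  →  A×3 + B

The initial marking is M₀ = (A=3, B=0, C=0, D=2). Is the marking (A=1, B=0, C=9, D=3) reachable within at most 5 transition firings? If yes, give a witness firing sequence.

depth 0: 1 marking
depth 1: 2 markings reached so far
depth 2: 4 markings reached so far
depth 3: 7 markings reached so far
depth 4: 10 markings reached so far
depth 5: 14 markings reached so far
target is not among the 14 markings reachable within 5 steps

NO — not reachable within 5 firings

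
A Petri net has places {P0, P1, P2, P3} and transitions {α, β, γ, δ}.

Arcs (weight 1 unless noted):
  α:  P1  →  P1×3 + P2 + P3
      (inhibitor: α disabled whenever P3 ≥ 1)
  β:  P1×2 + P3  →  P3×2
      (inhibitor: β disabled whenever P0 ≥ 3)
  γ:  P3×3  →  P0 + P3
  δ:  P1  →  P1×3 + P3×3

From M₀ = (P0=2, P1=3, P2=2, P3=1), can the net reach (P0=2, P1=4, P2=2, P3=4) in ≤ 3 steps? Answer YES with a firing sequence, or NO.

depth 0: 1 marking
depth 1: 3 markings reached so far
depth 2: 6 markings reached so far
depth 3: 11 markings reached so far
target is not among the 11 markings reachable within 3 steps

NO — not reachable within 3 firings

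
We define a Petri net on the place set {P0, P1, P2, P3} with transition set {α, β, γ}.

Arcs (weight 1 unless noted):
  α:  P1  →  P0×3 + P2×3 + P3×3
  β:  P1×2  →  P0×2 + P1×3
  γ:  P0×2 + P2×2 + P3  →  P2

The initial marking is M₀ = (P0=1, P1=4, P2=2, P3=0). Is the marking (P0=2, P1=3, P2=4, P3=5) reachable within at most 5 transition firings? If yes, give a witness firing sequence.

depth 0: 1 marking
depth 1: 3 markings reached so far
depth 2: 7 markings reached so far
depth 3: 14 markings reached so far
depth 4: 24 markings reached so far
depth 5: 38 markings reached so far
target is not among the 38 markings reachable within 5 steps

NO — not reachable within 5 firings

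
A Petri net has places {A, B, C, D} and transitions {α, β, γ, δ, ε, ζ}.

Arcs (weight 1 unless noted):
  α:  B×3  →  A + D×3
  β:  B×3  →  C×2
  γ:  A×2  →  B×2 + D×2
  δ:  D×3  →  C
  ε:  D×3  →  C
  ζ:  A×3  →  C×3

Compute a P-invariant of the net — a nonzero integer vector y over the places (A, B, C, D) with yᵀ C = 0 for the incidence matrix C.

y = (A:3, B:2, C:3, D:1)

Incidence matrix C (rows=places, cols=transitions):
        α    β    γ    δ    ε    ζ
    A   1    0   -2    0    0   -3
    B  -3   -3    2    0    0    0
    C   0    2    0    1    1    3
    D   3    0    2   -3   -3    0

Candidate y = [3, 2, 3, 1]; check y·C column-wise:
  col α: 3·1 + 2·-3 + 3·0 + 1·3 = 0
  col β: 3·0 + 2·-3 + 3·2 + 1·0 = 0
  col γ: 3·-2 + 2·2 + 3·0 + 1·2 = 0
  col δ: 3·0 + 2·0 + 3·1 + 1·-3 = 0
  col ε: 3·0 + 2·0 + 3·1 + 1·-3 = 0
  col ζ: 3·-3 + 2·0 + 3·3 + 1·0 = 0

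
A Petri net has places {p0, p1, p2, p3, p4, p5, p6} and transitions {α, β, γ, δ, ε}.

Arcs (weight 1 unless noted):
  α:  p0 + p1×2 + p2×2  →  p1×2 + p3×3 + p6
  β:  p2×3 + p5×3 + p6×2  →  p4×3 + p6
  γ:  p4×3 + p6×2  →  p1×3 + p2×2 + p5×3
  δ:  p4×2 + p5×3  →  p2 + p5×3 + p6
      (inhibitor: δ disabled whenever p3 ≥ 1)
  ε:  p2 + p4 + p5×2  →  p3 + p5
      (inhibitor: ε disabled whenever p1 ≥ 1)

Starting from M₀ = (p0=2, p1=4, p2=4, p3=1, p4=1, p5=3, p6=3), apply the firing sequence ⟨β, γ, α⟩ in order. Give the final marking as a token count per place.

step 1: fire β:  (p0=2, p1=4, p2=4, p3=1, p4=1, p5=3, p6=3) → (p0=2, p1=4, p2=1, p3=1, p4=4, p5=0, p6=2)
step 2: fire γ:  (p0=2, p1=4, p2=1, p3=1, p4=4, p5=0, p6=2) → (p0=2, p1=7, p2=3, p3=1, p4=1, p5=3, p6=0)
step 3: fire α:  (p0=2, p1=7, p2=3, p3=1, p4=1, p5=3, p6=0) → (p0=1, p1=7, p2=1, p3=4, p4=1, p5=3, p6=1)

(p0=1, p1=7, p2=1, p3=4, p4=1, p5=3, p6=1)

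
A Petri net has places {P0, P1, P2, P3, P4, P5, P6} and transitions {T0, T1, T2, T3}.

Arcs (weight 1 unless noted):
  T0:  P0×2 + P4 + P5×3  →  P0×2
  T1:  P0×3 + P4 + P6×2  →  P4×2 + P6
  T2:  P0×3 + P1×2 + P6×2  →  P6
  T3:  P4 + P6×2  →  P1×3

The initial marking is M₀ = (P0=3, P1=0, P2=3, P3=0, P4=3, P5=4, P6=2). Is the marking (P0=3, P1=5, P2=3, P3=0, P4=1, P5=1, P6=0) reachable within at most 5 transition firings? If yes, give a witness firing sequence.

depth 0: 1 marking
depth 1: 4 markings reached so far
depth 2: 6 markings reached so far
depth 3: 6 markings reached so far
(frontier empty at depth 3; search complete)
target is not among the 6 markings reachable within 5 steps

NO — not reachable within 5 firings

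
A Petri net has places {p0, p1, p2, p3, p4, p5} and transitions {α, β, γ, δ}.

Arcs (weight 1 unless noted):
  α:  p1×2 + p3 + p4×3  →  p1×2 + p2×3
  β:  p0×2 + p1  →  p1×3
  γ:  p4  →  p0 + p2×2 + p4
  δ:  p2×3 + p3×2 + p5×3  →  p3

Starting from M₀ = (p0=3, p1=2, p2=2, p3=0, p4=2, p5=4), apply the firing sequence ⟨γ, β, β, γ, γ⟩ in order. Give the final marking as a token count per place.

(p0=2, p1=6, p2=8, p3=0, p4=2, p5=4)

step 1: fire γ:  (p0=3, p1=2, p2=2, p3=0, p4=2, p5=4) → (p0=4, p1=2, p2=4, p3=0, p4=2, p5=4)
step 2: fire β:  (p0=4, p1=2, p2=4, p3=0, p4=2, p5=4) → (p0=2, p1=4, p2=4, p3=0, p4=2, p5=4)
step 3: fire β:  (p0=2, p1=4, p2=4, p3=0, p4=2, p5=4) → (p0=0, p1=6, p2=4, p3=0, p4=2, p5=4)
step 4: fire γ:  (p0=0, p1=6, p2=4, p3=0, p4=2, p5=4) → (p0=1, p1=6, p2=6, p3=0, p4=2, p5=4)
step 5: fire γ:  (p0=1, p1=6, p2=6, p3=0, p4=2, p5=4) → (p0=2, p1=6, p2=8, p3=0, p4=2, p5=4)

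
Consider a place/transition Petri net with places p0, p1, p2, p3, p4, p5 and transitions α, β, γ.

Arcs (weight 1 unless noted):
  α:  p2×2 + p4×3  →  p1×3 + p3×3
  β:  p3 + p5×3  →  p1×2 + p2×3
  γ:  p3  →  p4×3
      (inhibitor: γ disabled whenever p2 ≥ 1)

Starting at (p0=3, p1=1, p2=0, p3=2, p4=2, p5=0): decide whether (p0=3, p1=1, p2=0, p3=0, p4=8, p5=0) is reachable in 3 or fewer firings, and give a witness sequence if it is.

step 1: fire γ:  (p0=3, p1=1, p2=0, p3=2, p4=2, p5=0) → (p0=3, p1=1, p2=0, p3=1, p4=5, p5=0)
step 2: fire γ:  (p0=3, p1=1, p2=0, p3=1, p4=5, p5=0) → (p0=3, p1=1, p2=0, p3=0, p4=8, p5=0)

YES — reachable via ⟨γ, γ⟩ (2 firings)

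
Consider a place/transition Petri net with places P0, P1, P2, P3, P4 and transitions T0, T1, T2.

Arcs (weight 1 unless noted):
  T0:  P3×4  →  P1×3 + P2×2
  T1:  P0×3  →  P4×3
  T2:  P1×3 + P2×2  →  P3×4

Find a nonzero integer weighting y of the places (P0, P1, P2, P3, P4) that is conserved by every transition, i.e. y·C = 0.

y = (P0:0, P1:2, P2:-3, P3:0, P4:0)

Incidence matrix C (rows=places, cols=transitions):
       T0   T1   T2
   P0   0   -3    0
   P1   3    0   -3
   P2   2    0   -2
   P3  -4    0    4
   P4   0    3    0

Candidate y = [0, 2, -3, 0, 0]; check y·C column-wise:
  col T0: 2·3 + -3·2 + 0·-4 = 0
  col T1: 0·-3 + 2·0 + -3·0 + 0·3 = 0
  col T2: 2·-3 + -3·-2 + 0·4 = 0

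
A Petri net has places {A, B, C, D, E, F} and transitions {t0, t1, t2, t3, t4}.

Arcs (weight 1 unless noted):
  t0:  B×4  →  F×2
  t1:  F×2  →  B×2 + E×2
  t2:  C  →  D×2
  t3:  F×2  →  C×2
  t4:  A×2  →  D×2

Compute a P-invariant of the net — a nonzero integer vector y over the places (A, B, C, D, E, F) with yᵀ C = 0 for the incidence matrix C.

y = (A:1, B:1, C:2, D:1, E:1, F:2)

Incidence matrix C (rows=places, cols=transitions):
       t0   t1   t2   t3   t4
    A   0    0    0    0   -2
    B  -4    2    0    0    0
    C   0    0   -1    2    0
    D   0    0    2    0    2
    E   0    2    0    0    0
    F   2   -2    0   -2    0

Candidate y = [1, 1, 2, 1, 1, 2]; check y·C column-wise:
  col t0: 1·0 + 1·-4 + 2·0 + 1·0 + 1·0 + 2·2 = 0
  col t1: 1·0 + 1·2 + 2·0 + 1·0 + 1·2 + 2·-2 = 0
  col t2: 1·0 + 1·0 + 2·-1 + 1·2 + 1·0 + 2·0 = 0
  col t3: 1·0 + 1·0 + 2·2 + 1·0 + 1·0 + 2·-2 = 0
  col t4: 1·-2 + 1·0 + 2·0 + 1·2 + 1·0 + 2·0 = 0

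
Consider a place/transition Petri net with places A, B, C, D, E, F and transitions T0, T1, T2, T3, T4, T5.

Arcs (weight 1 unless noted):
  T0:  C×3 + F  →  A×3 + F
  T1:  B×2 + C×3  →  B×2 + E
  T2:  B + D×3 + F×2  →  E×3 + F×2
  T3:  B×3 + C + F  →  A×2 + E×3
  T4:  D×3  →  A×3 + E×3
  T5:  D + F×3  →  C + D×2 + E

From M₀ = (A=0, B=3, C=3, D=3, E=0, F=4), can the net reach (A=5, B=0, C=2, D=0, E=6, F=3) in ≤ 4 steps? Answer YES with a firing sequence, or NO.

YES — reachable via ⟨T3, T4⟩ (2 firings)

step 1: fire T3:  (A=0, B=3, C=3, D=3, E=0, F=4) → (A=2, B=0, C=2, D=3, E=3, F=3)
step 2: fire T4:  (A=2, B=0, C=2, D=3, E=3, F=3) → (A=5, B=0, C=2, D=0, E=6, F=3)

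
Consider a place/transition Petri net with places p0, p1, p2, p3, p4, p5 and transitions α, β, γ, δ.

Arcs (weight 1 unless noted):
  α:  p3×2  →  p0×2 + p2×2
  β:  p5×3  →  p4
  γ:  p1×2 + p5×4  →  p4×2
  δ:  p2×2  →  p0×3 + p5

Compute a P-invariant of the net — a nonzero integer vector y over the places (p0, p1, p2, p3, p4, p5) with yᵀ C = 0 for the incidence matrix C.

Incidence matrix C (rows=places, cols=transitions):
        α    β    γ    δ
   p0   2    0    0    3
   p1   0    0   -2    0
   p2   2    0    0   -2
   p3  -2    0    0    0
   p4   0    1    2    0
   p5   0   -3   -4    1

Candidate y = [2, 0, 3, 5, 0, 0]; check y·C column-wise:
  col α: 2·2 + 3·2 + 5·-2 = 0
  col β: 2·0 + 3·0 + 5·0 + 0·1 + 0·-3 = 0
  col γ: 2·0 + 0·-2 + 3·0 + 5·0 + 0·2 + 0·-4 = 0
  col δ: 2·3 + 3·-2 + 5·0 + 0·1 = 0

y = (p0:2, p1:0, p2:3, p3:5, p4:0, p5:0)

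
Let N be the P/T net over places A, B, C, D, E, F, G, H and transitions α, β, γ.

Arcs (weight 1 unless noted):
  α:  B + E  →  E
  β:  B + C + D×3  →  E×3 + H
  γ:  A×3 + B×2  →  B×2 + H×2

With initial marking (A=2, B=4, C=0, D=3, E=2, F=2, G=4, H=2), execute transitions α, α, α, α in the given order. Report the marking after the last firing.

step 1: fire α:  (A=2, B=4, C=0, D=3, E=2, F=2, G=4, H=2) → (A=2, B=3, C=0, D=3, E=2, F=2, G=4, H=2)
step 2: fire α:  (A=2, B=3, C=0, D=3, E=2, F=2, G=4, H=2) → (A=2, B=2, C=0, D=3, E=2, F=2, G=4, H=2)
step 3: fire α:  (A=2, B=2, C=0, D=3, E=2, F=2, G=4, H=2) → (A=2, B=1, C=0, D=3, E=2, F=2, G=4, H=2)
step 4: fire α:  (A=2, B=1, C=0, D=3, E=2, F=2, G=4, H=2) → (A=2, B=0, C=0, D=3, E=2, F=2, G=4, H=2)

(A=2, B=0, C=0, D=3, E=2, F=2, G=4, H=2)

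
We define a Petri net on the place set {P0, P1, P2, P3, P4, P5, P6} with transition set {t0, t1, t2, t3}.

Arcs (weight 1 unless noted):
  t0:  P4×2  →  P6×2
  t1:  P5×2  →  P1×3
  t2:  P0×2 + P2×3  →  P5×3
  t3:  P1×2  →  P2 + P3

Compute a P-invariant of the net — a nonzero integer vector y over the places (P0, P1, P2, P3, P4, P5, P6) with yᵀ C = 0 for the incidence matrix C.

Incidence matrix C (rows=places, cols=transitions):
       t0   t1   t2   t3
   P0   0    0   -2    0
   P1   0    3    0   -2
   P2   0    0   -3    1
   P3   0    0    0    1
   P4  -2    0    0    0
   P5   0   -2    3    0
   P6   2    0    0    0

Candidate y = [3, 0, -2, 2, 0, 0, 0]; check y·C column-wise:
  col t0: 3·0 + -2·0 + 2·0 + 0·-2 + 0·2 = 0
  col t1: 3·0 + 0·3 + -2·0 + 2·0 + 0·-2 = 0
  col t2: 3·-2 + -2·-3 + 2·0 + 0·3 = 0
  col t3: 3·0 + 0·-2 + -2·1 + 2·1 = 0

y = (P0:3, P1:0, P2:-2, P3:2, P4:0, P5:0, P6:0)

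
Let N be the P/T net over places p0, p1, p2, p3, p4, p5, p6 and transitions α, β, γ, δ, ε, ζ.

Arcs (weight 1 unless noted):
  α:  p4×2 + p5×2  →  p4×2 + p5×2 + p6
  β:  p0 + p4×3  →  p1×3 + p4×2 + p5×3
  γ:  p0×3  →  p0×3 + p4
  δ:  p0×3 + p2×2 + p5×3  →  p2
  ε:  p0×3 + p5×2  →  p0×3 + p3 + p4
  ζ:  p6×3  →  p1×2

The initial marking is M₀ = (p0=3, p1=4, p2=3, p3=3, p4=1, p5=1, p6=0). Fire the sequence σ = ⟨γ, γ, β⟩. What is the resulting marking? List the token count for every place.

(p0=2, p1=7, p2=3, p3=3, p4=2, p5=4, p6=0)

step 1: fire γ:  (p0=3, p1=4, p2=3, p3=3, p4=1, p5=1, p6=0) → (p0=3, p1=4, p2=3, p3=3, p4=2, p5=1, p6=0)
step 2: fire γ:  (p0=3, p1=4, p2=3, p3=3, p4=2, p5=1, p6=0) → (p0=3, p1=4, p2=3, p3=3, p4=3, p5=1, p6=0)
step 3: fire β:  (p0=3, p1=4, p2=3, p3=3, p4=3, p5=1, p6=0) → (p0=2, p1=7, p2=3, p3=3, p4=2, p5=4, p6=0)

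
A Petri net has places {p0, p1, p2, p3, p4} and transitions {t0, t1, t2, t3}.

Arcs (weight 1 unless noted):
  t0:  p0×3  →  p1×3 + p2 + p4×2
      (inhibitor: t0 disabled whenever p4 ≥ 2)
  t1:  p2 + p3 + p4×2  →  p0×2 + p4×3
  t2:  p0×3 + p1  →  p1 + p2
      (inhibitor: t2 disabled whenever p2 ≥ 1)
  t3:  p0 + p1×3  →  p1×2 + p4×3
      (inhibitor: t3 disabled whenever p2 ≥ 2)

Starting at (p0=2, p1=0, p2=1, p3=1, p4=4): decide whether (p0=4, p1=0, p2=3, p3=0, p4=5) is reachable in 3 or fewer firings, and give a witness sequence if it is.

NO — not reachable within 3 firings

depth 0: 1 marking
depth 1: 2 markings reached so far
depth 2: 2 markings reached so far
(frontier empty at depth 2; search complete)
target is not among the 2 markings reachable within 3 steps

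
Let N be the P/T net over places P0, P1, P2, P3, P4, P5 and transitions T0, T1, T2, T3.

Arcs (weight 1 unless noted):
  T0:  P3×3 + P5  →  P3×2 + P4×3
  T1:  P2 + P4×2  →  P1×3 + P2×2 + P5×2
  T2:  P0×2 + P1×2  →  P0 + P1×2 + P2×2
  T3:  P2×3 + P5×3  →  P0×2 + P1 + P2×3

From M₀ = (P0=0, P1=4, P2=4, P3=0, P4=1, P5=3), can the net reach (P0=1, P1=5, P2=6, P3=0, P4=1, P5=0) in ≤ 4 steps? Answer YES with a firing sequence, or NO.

YES — reachable via ⟨T3, T2⟩ (2 firings)

step 1: fire T3:  (P0=0, P1=4, P2=4, P3=0, P4=1, P5=3) → (P0=2, P1=5, P2=4, P3=0, P4=1, P5=0)
step 2: fire T2:  (P0=2, P1=5, P2=4, P3=0, P4=1, P5=0) → (P0=1, P1=5, P2=6, P3=0, P4=1, P5=0)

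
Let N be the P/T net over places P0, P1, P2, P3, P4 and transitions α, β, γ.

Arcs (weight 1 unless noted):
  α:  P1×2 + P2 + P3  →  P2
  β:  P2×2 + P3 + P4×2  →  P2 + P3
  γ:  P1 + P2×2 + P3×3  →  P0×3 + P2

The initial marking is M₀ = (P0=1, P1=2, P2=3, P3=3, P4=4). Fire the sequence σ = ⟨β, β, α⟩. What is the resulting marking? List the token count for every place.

(P0=1, P1=0, P2=1, P3=2, P4=0)

step 1: fire β:  (P0=1, P1=2, P2=3, P3=3, P4=4) → (P0=1, P1=2, P2=2, P3=3, P4=2)
step 2: fire β:  (P0=1, P1=2, P2=2, P3=3, P4=2) → (P0=1, P1=2, P2=1, P3=3, P4=0)
step 3: fire α:  (P0=1, P1=2, P2=1, P3=3, P4=0) → (P0=1, P1=0, P2=1, P3=2, P4=0)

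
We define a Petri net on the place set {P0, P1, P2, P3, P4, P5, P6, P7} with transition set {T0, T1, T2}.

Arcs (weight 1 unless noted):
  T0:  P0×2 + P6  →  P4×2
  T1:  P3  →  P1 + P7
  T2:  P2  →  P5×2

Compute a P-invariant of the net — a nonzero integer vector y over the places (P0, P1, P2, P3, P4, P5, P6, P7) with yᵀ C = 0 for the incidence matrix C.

y = (P0:0, P1:1, P2:0, P3:1, P4:0, P5:0, P6:0, P7:0)

Incidence matrix C (rows=places, cols=transitions):
       T0   T1   T2
   P0  -2    0    0
   P1   0    1    0
   P2   0    0   -1
   P3   0   -1    0
   P4   2    0    0
   P5   0    0    2
   P6  -1    0    0
   P7   0    1    0

Candidate y = [0, 1, 0, 1, 0, 0, 0, 0]; check y·C column-wise:
  col T0: 0·-2 + 1·0 + 1·0 + 0·2 + 0·-1 = 0
  col T1: 1·1 + 1·-1 + 0·1 = 0
  col T2: 1·0 + 0·-1 + 1·0 + 0·2 = 0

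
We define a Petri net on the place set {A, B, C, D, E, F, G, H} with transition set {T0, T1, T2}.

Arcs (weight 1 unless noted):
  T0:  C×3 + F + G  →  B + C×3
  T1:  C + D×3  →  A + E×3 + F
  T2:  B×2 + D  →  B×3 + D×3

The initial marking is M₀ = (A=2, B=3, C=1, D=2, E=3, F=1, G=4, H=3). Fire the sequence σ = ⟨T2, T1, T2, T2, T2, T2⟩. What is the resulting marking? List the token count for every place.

(A=3, B=8, C=0, D=9, E=6, F=2, G=4, H=3)

step 1: fire T2:  (A=2, B=3, C=1, D=2, E=3, F=1, G=4, H=3) → (A=2, B=4, C=1, D=4, E=3, F=1, G=4, H=3)
step 2: fire T1:  (A=2, B=4, C=1, D=4, E=3, F=1, G=4, H=3) → (A=3, B=4, C=0, D=1, E=6, F=2, G=4, H=3)
step 3: fire T2:  (A=3, B=4, C=0, D=1, E=6, F=2, G=4, H=3) → (A=3, B=5, C=0, D=3, E=6, F=2, G=4, H=3)
step 4: fire T2:  (A=3, B=5, C=0, D=3, E=6, F=2, G=4, H=3) → (A=3, B=6, C=0, D=5, E=6, F=2, G=4, H=3)
step 5: fire T2:  (A=3, B=6, C=0, D=5, E=6, F=2, G=4, H=3) → (A=3, B=7, C=0, D=7, E=6, F=2, G=4, H=3)
step 6: fire T2:  (A=3, B=7, C=0, D=7, E=6, F=2, G=4, H=3) → (A=3, B=8, C=0, D=9, E=6, F=2, G=4, H=3)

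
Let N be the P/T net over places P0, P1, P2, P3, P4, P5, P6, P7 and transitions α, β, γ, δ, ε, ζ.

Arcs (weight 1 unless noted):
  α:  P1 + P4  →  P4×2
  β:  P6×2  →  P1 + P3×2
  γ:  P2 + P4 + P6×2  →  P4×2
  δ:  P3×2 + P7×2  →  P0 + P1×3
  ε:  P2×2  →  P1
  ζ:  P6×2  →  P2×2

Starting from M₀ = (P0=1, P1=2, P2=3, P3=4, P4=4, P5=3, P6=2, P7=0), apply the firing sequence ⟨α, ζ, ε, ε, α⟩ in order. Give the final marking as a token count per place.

(P0=1, P1=2, P2=1, P3=4, P4=6, P5=3, P6=0, P7=0)

step 1: fire α:  (P0=1, P1=2, P2=3, P3=4, P4=4, P5=3, P6=2, P7=0) → (P0=1, P1=1, P2=3, P3=4, P4=5, P5=3, P6=2, P7=0)
step 2: fire ζ:  (P0=1, P1=1, P2=3, P3=4, P4=5, P5=3, P6=2, P7=0) → (P0=1, P1=1, P2=5, P3=4, P4=5, P5=3, P6=0, P7=0)
step 3: fire ε:  (P0=1, P1=1, P2=5, P3=4, P4=5, P5=3, P6=0, P7=0) → (P0=1, P1=2, P2=3, P3=4, P4=5, P5=3, P6=0, P7=0)
step 4: fire ε:  (P0=1, P1=2, P2=3, P3=4, P4=5, P5=3, P6=0, P7=0) → (P0=1, P1=3, P2=1, P3=4, P4=5, P5=3, P6=0, P7=0)
step 5: fire α:  (P0=1, P1=3, P2=1, P3=4, P4=5, P5=3, P6=0, P7=0) → (P0=1, P1=2, P2=1, P3=4, P4=6, P5=3, P6=0, P7=0)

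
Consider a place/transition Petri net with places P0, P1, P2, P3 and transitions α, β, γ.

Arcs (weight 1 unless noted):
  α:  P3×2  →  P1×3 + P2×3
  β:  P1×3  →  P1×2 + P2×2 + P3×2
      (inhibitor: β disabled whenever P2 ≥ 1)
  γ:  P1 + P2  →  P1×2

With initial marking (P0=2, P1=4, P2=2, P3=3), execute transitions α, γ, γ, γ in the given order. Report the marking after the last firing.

step 1: fire α:  (P0=2, P1=4, P2=2, P3=3) → (P0=2, P1=7, P2=5, P3=1)
step 2: fire γ:  (P0=2, P1=7, P2=5, P3=1) → (P0=2, P1=8, P2=4, P3=1)
step 3: fire γ:  (P0=2, P1=8, P2=4, P3=1) → (P0=2, P1=9, P2=3, P3=1)
step 4: fire γ:  (P0=2, P1=9, P2=3, P3=1) → (P0=2, P1=10, P2=2, P3=1)

(P0=2, P1=10, P2=2, P3=1)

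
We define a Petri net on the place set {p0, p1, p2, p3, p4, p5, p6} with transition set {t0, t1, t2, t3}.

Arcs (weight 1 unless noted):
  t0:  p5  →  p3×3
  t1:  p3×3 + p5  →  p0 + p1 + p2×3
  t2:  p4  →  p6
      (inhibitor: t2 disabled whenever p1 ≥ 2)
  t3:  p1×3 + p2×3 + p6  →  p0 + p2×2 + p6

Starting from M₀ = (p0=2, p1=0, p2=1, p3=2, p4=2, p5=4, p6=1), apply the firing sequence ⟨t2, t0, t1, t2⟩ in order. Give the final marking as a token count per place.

step 1: fire t2:  (p0=2, p1=0, p2=1, p3=2, p4=2, p5=4, p6=1) → (p0=2, p1=0, p2=1, p3=2, p4=1, p5=4, p6=2)
step 2: fire t0:  (p0=2, p1=0, p2=1, p3=2, p4=1, p5=4, p6=2) → (p0=2, p1=0, p2=1, p3=5, p4=1, p5=3, p6=2)
step 3: fire t1:  (p0=2, p1=0, p2=1, p3=5, p4=1, p5=3, p6=2) → (p0=3, p1=1, p2=4, p3=2, p4=1, p5=2, p6=2)
step 4: fire t2:  (p0=3, p1=1, p2=4, p3=2, p4=1, p5=2, p6=2) → (p0=3, p1=1, p2=4, p3=2, p4=0, p5=2, p6=3)

(p0=3, p1=1, p2=4, p3=2, p4=0, p5=2, p6=3)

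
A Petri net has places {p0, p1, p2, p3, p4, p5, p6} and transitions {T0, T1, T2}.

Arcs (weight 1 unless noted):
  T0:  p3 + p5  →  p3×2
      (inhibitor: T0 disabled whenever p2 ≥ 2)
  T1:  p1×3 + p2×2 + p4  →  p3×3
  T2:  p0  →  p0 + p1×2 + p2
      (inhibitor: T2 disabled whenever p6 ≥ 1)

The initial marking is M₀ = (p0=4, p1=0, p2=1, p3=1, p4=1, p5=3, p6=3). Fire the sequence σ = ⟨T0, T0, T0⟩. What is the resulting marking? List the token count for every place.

step 1: fire T0:  (p0=4, p1=0, p2=1, p3=1, p4=1, p5=3, p6=3) → (p0=4, p1=0, p2=1, p3=2, p4=1, p5=2, p6=3)
step 2: fire T0:  (p0=4, p1=0, p2=1, p3=2, p4=1, p5=2, p6=3) → (p0=4, p1=0, p2=1, p3=3, p4=1, p5=1, p6=3)
step 3: fire T0:  (p0=4, p1=0, p2=1, p3=3, p4=1, p5=1, p6=3) → (p0=4, p1=0, p2=1, p3=4, p4=1, p5=0, p6=3)

(p0=4, p1=0, p2=1, p3=4, p4=1, p5=0, p6=3)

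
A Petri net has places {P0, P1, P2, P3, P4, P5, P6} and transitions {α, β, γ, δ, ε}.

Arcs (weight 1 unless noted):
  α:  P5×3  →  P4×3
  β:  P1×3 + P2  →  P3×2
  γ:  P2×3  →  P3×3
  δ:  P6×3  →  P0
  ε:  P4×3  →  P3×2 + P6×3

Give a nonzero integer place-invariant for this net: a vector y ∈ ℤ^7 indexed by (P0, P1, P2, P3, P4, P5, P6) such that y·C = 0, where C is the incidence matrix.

Incidence matrix C (rows=places, cols=transitions):
        α    β    γ    δ    ε
   P0   0    0    0    1    0
   P1   0   -3    0    0    0
   P2   0   -1   -3    0    0
   P3   0    2    3    0    2
   P4   3    0    0    0   -3
   P5  -3    0    0    0    0
   P6   0    0    0   -3    3

Candidate y = [0, 1, 3, 3, 2, 2, 0]; check y·C column-wise:
  col α: 1·0 + 3·0 + 3·0 + 2·3 + 2·-3 = 0
  col β: 1·-3 + 3·-1 + 3·2 + 2·0 + 2·0 = 0
  col γ: 1·0 + 3·-3 + 3·3 + 2·0 + 2·0 = 0
  col δ: 0·1 + 1·0 + 3·0 + 3·0 + 2·0 + 2·0 + 0·-3 = 0
  col ε: 1·0 + 3·0 + 3·2 + 2·-3 + 2·0 + 0·3 = 0

y = (P0:0, P1:1, P2:3, P3:3, P4:2, P5:2, P6:0)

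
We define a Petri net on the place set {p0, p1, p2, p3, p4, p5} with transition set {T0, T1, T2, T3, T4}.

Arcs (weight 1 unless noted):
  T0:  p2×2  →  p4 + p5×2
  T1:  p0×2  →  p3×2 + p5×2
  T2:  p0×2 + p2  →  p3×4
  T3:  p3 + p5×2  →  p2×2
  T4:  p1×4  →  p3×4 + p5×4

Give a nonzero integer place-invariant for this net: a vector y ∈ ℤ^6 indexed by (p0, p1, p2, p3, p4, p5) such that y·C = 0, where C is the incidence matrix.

Incidence matrix C (rows=places, cols=transitions):
       T0   T1   T2   T3   T4
   p0   0   -2   -2    0    0
   p1   0    0    0    0   -4
   p2  -2    0   -1    2    0
   p3   0    2    4   -1    4
   p4   1    0    0    0    0
   p5   2    2    0   -2    4

Candidate y = [3, 3, 2, 2, 2, 1]; check y·C column-wise:
  col T0: 3·0 + 3·0 + 2·-2 + 2·0 + 2·1 + 1·2 = 0
  col T1: 3·-2 + 3·0 + 2·0 + 2·2 + 2·0 + 1·2 = 0
  col T2: 3·-2 + 3·0 + 2·-1 + 2·4 + 2·0 + 1·0 = 0
  col T3: 3·0 + 3·0 + 2·2 + 2·-1 + 2·0 + 1·-2 = 0
  col T4: 3·0 + 3·-4 + 2·0 + 2·4 + 2·0 + 1·4 = 0

y = (p0:3, p1:3, p2:2, p3:2, p4:2, p5:1)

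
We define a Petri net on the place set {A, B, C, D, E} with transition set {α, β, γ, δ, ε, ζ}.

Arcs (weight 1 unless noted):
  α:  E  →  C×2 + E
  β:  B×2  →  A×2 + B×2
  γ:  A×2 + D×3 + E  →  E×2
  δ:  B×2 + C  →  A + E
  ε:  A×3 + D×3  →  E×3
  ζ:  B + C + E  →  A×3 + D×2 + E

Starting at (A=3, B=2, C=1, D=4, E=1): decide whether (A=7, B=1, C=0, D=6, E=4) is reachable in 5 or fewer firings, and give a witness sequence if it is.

depth 0: 1 marking
depth 1: 7 markings reached so far
depth 2: 22 markings reached so far
depth 3: 50 markings reached so far
depth 4: 93 markings reached so far
depth 5: 154 markings reached so far
target is not among the 154 markings reachable within 5 steps

NO — not reachable within 5 firings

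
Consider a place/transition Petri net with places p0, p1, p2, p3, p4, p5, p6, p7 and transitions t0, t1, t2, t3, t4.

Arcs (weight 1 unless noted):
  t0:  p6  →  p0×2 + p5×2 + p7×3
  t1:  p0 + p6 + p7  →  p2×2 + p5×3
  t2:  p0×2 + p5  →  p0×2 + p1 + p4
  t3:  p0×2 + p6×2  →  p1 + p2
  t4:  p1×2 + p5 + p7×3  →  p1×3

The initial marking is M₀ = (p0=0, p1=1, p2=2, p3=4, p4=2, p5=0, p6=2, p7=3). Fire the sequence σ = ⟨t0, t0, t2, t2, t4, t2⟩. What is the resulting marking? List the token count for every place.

(p0=4, p1=5, p2=2, p3=4, p4=5, p5=0, p6=0, p7=6)

step 1: fire t0:  (p0=0, p1=1, p2=2, p3=4, p4=2, p5=0, p6=2, p7=3) → (p0=2, p1=1, p2=2, p3=4, p4=2, p5=2, p6=1, p7=6)
step 2: fire t0:  (p0=2, p1=1, p2=2, p3=4, p4=2, p5=2, p6=1, p7=6) → (p0=4, p1=1, p2=2, p3=4, p4=2, p5=4, p6=0, p7=9)
step 3: fire t2:  (p0=4, p1=1, p2=2, p3=4, p4=2, p5=4, p6=0, p7=9) → (p0=4, p1=2, p2=2, p3=4, p4=3, p5=3, p6=0, p7=9)
step 4: fire t2:  (p0=4, p1=2, p2=2, p3=4, p4=3, p5=3, p6=0, p7=9) → (p0=4, p1=3, p2=2, p3=4, p4=4, p5=2, p6=0, p7=9)
step 5: fire t4:  (p0=4, p1=3, p2=2, p3=4, p4=4, p5=2, p6=0, p7=9) → (p0=4, p1=4, p2=2, p3=4, p4=4, p5=1, p6=0, p7=6)
step 6: fire t2:  (p0=4, p1=4, p2=2, p3=4, p4=4, p5=1, p6=0, p7=6) → (p0=4, p1=5, p2=2, p3=4, p4=5, p5=0, p6=0, p7=6)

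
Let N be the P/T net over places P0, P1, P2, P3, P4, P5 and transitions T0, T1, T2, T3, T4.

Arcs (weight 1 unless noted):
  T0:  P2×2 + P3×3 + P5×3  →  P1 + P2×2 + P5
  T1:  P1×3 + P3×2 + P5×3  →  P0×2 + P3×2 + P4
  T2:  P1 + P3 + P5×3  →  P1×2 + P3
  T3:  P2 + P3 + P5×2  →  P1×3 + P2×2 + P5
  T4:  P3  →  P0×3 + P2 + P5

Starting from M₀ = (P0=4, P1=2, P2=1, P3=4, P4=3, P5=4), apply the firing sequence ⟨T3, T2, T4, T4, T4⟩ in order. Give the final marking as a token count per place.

step 1: fire T3:  (P0=4, P1=2, P2=1, P3=4, P4=3, P5=4) → (P0=4, P1=5, P2=2, P3=3, P4=3, P5=3)
step 2: fire T2:  (P0=4, P1=5, P2=2, P3=3, P4=3, P5=3) → (P0=4, P1=6, P2=2, P3=3, P4=3, P5=0)
step 3: fire T4:  (P0=4, P1=6, P2=2, P3=3, P4=3, P5=0) → (P0=7, P1=6, P2=3, P3=2, P4=3, P5=1)
step 4: fire T4:  (P0=7, P1=6, P2=3, P3=2, P4=3, P5=1) → (P0=10, P1=6, P2=4, P3=1, P4=3, P5=2)
step 5: fire T4:  (P0=10, P1=6, P2=4, P3=1, P4=3, P5=2) → (P0=13, P1=6, P2=5, P3=0, P4=3, P5=3)

(P0=13, P1=6, P2=5, P3=0, P4=3, P5=3)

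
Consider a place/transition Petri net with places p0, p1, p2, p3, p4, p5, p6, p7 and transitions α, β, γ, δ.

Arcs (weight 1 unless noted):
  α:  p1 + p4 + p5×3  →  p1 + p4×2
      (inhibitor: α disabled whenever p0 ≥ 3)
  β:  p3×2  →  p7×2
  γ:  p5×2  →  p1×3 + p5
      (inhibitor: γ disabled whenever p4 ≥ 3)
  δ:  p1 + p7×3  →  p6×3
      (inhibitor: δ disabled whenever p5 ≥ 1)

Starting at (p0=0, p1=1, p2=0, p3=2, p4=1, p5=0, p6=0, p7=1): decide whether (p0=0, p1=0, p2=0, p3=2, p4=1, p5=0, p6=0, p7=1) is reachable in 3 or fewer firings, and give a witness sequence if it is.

NO — not reachable within 3 firings

depth 0: 1 marking
depth 1: 2 markings reached so far
depth 2: 3 markings reached so far
depth 3: 3 markings reached so far
(frontier empty at depth 3; search complete)
target is not among the 3 markings reachable within 3 steps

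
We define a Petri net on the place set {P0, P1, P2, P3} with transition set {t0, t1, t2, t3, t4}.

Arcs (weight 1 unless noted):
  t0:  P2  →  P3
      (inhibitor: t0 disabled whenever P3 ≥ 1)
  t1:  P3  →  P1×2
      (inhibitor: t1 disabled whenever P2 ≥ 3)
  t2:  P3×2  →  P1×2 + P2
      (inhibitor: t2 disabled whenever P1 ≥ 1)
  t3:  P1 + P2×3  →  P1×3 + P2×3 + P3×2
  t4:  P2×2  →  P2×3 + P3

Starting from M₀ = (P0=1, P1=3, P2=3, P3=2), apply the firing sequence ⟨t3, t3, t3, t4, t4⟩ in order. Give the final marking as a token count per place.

(P0=1, P1=9, P2=5, P3=10)

step 1: fire t3:  (P0=1, P1=3, P2=3, P3=2) → (P0=1, P1=5, P2=3, P3=4)
step 2: fire t3:  (P0=1, P1=5, P2=3, P3=4) → (P0=1, P1=7, P2=3, P3=6)
step 3: fire t3:  (P0=1, P1=7, P2=3, P3=6) → (P0=1, P1=9, P2=3, P3=8)
step 4: fire t4:  (P0=1, P1=9, P2=3, P3=8) → (P0=1, P1=9, P2=4, P3=9)
step 5: fire t4:  (P0=1, P1=9, P2=4, P3=9) → (P0=1, P1=9, P2=5, P3=10)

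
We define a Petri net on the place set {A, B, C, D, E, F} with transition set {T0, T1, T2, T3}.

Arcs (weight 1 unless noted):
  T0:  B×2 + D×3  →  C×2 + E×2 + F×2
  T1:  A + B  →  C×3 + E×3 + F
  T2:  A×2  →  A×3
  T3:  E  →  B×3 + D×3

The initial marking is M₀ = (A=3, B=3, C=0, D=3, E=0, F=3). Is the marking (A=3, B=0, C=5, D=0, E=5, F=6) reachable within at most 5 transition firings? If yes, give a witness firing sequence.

YES — reachable via ⟨T0, T1, T2⟩ (3 firings)

step 1: fire T0:  (A=3, B=3, C=0, D=3, E=0, F=3) → (A=3, B=1, C=2, D=0, E=2, F=5)
step 2: fire T1:  (A=3, B=1, C=2, D=0, E=2, F=5) → (A=2, B=0, C=5, D=0, E=5, F=6)
step 3: fire T2:  (A=2, B=0, C=5, D=0, E=5, F=6) → (A=3, B=0, C=5, D=0, E=5, F=6)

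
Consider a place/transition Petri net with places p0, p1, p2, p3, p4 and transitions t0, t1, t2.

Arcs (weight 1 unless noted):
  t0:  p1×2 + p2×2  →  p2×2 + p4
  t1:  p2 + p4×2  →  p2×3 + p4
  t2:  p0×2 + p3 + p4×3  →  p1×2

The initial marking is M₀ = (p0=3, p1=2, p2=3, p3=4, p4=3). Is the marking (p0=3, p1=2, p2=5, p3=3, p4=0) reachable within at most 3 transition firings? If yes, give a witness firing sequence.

NO — not reachable within 3 firings

depth 0: 1 marking
depth 1: 4 markings reached so far
depth 2: 7 markings reached so far
depth 3: 10 markings reached so far
target is not among the 10 markings reachable within 3 steps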